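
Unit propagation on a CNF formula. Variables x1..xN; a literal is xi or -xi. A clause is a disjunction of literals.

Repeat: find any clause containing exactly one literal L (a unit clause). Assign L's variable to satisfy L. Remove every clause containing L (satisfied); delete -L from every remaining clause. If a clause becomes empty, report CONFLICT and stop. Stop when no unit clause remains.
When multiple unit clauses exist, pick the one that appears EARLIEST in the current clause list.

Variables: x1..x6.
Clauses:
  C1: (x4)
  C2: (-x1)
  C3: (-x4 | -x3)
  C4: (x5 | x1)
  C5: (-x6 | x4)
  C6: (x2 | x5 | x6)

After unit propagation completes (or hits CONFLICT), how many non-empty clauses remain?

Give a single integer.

unit clause [4] forces x4=T; simplify:
  drop -4 from [-4, -3] -> [-3]
  satisfied 2 clause(s); 4 remain; assigned so far: [4]
unit clause [-1] forces x1=F; simplify:
  drop 1 from [5, 1] -> [5]
  satisfied 1 clause(s); 3 remain; assigned so far: [1, 4]
unit clause [-3] forces x3=F; simplify:
  satisfied 1 clause(s); 2 remain; assigned so far: [1, 3, 4]
unit clause [5] forces x5=T; simplify:
  satisfied 2 clause(s); 0 remain; assigned so far: [1, 3, 4, 5]

Answer: 0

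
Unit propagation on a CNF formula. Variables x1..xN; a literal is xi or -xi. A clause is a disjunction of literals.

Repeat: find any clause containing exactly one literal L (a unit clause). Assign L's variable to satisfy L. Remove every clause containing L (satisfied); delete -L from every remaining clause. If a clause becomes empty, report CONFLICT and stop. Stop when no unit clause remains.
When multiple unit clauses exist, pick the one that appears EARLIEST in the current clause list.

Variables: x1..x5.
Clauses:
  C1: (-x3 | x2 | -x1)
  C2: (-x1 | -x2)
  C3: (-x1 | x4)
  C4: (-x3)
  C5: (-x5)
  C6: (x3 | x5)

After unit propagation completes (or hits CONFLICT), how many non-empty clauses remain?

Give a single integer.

Answer: 2

Derivation:
unit clause [-3] forces x3=F; simplify:
  drop 3 from [3, 5] -> [5]
  satisfied 2 clause(s); 4 remain; assigned so far: [3]
unit clause [-5] forces x5=F; simplify:
  drop 5 from [5] -> [] (empty!)
  satisfied 1 clause(s); 3 remain; assigned so far: [3, 5]
CONFLICT (empty clause)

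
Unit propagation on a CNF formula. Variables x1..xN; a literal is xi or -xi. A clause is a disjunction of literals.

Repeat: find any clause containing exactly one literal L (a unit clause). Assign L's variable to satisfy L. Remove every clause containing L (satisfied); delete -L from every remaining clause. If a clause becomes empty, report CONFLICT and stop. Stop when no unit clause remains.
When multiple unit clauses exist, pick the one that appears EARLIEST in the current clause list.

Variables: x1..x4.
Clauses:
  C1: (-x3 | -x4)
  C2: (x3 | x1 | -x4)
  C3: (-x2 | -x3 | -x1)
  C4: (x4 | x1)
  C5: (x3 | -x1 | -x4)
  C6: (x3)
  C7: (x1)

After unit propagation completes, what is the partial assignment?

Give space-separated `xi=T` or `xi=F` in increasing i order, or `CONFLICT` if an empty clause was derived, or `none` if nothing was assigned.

unit clause [3] forces x3=T; simplify:
  drop -3 from [-3, -4] -> [-4]
  drop -3 from [-2, -3, -1] -> [-2, -1]
  satisfied 3 clause(s); 4 remain; assigned so far: [3]
unit clause [-4] forces x4=F; simplify:
  drop 4 from [4, 1] -> [1]
  satisfied 1 clause(s); 3 remain; assigned so far: [3, 4]
unit clause [1] forces x1=T; simplify:
  drop -1 from [-2, -1] -> [-2]
  satisfied 2 clause(s); 1 remain; assigned so far: [1, 3, 4]
unit clause [-2] forces x2=F; simplify:
  satisfied 1 clause(s); 0 remain; assigned so far: [1, 2, 3, 4]

Answer: x1=T x2=F x3=T x4=F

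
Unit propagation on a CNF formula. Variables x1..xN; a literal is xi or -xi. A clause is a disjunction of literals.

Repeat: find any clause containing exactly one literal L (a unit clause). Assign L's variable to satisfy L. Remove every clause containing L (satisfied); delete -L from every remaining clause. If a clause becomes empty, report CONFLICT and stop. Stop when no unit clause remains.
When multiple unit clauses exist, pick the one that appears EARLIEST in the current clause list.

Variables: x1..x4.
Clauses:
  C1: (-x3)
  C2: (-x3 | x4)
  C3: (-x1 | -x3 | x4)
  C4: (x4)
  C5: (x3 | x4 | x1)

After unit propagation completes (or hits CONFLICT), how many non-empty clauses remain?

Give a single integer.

Answer: 0

Derivation:
unit clause [-3] forces x3=F; simplify:
  drop 3 from [3, 4, 1] -> [4, 1]
  satisfied 3 clause(s); 2 remain; assigned so far: [3]
unit clause [4] forces x4=T; simplify:
  satisfied 2 clause(s); 0 remain; assigned so far: [3, 4]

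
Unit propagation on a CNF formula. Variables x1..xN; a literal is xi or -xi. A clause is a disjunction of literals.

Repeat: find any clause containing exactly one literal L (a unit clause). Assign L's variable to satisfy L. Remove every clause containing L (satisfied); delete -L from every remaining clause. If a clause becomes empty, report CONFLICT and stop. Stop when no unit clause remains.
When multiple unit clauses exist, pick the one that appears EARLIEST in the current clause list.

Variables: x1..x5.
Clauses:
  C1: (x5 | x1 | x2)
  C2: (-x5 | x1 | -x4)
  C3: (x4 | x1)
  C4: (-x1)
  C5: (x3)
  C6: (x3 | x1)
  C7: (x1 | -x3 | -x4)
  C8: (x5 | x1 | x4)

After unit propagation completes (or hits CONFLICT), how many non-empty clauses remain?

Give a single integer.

Answer: 0

Derivation:
unit clause [-1] forces x1=F; simplify:
  drop 1 from [5, 1, 2] -> [5, 2]
  drop 1 from [-5, 1, -4] -> [-5, -4]
  drop 1 from [4, 1] -> [4]
  drop 1 from [3, 1] -> [3]
  drop 1 from [1, -3, -4] -> [-3, -4]
  drop 1 from [5, 1, 4] -> [5, 4]
  satisfied 1 clause(s); 7 remain; assigned so far: [1]
unit clause [4] forces x4=T; simplify:
  drop -4 from [-5, -4] -> [-5]
  drop -4 from [-3, -4] -> [-3]
  satisfied 2 clause(s); 5 remain; assigned so far: [1, 4]
unit clause [-5] forces x5=F; simplify:
  drop 5 from [5, 2] -> [2]
  satisfied 1 clause(s); 4 remain; assigned so far: [1, 4, 5]
unit clause [2] forces x2=T; simplify:
  satisfied 1 clause(s); 3 remain; assigned so far: [1, 2, 4, 5]
unit clause [3] forces x3=T; simplify:
  drop -3 from [-3] -> [] (empty!)
  satisfied 2 clause(s); 1 remain; assigned so far: [1, 2, 3, 4, 5]
CONFLICT (empty clause)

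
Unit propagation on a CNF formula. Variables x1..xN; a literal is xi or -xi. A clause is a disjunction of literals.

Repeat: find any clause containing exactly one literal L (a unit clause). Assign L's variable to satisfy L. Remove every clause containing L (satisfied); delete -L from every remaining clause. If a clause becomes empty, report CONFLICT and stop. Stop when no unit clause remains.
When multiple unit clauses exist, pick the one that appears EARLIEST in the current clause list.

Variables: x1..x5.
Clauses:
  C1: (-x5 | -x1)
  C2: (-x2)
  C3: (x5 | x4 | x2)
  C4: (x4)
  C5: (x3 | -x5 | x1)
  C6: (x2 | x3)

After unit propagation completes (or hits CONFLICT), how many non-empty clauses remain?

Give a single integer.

unit clause [-2] forces x2=F; simplify:
  drop 2 from [5, 4, 2] -> [5, 4]
  drop 2 from [2, 3] -> [3]
  satisfied 1 clause(s); 5 remain; assigned so far: [2]
unit clause [4] forces x4=T; simplify:
  satisfied 2 clause(s); 3 remain; assigned so far: [2, 4]
unit clause [3] forces x3=T; simplify:
  satisfied 2 clause(s); 1 remain; assigned so far: [2, 3, 4]

Answer: 1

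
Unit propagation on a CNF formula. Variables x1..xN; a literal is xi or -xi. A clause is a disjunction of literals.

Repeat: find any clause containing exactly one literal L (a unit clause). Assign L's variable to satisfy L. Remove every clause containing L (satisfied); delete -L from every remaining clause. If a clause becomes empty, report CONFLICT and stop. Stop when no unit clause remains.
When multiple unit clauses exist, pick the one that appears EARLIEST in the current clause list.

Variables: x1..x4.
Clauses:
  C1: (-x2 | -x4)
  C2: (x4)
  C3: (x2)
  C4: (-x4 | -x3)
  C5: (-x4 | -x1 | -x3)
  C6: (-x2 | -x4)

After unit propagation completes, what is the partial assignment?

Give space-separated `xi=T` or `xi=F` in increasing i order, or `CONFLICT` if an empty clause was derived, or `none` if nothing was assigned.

unit clause [4] forces x4=T; simplify:
  drop -4 from [-2, -4] -> [-2]
  drop -4 from [-4, -3] -> [-3]
  drop -4 from [-4, -1, -3] -> [-1, -3]
  drop -4 from [-2, -4] -> [-2]
  satisfied 1 clause(s); 5 remain; assigned so far: [4]
unit clause [-2] forces x2=F; simplify:
  drop 2 from [2] -> [] (empty!)
  satisfied 2 clause(s); 3 remain; assigned so far: [2, 4]
CONFLICT (empty clause)

Answer: CONFLICT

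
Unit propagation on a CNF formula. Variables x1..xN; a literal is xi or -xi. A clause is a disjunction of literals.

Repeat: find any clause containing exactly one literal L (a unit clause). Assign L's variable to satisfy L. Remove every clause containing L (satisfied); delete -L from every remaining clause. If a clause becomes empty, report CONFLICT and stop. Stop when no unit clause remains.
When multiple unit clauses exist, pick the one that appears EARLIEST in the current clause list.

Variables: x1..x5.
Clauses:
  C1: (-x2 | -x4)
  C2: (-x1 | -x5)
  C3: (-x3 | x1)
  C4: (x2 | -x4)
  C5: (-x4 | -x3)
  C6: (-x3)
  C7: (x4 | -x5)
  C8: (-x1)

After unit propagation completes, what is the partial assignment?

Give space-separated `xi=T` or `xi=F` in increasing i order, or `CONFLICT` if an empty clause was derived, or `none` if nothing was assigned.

Answer: x1=F x3=F

Derivation:
unit clause [-3] forces x3=F; simplify:
  satisfied 3 clause(s); 5 remain; assigned so far: [3]
unit clause [-1] forces x1=F; simplify:
  satisfied 2 clause(s); 3 remain; assigned so far: [1, 3]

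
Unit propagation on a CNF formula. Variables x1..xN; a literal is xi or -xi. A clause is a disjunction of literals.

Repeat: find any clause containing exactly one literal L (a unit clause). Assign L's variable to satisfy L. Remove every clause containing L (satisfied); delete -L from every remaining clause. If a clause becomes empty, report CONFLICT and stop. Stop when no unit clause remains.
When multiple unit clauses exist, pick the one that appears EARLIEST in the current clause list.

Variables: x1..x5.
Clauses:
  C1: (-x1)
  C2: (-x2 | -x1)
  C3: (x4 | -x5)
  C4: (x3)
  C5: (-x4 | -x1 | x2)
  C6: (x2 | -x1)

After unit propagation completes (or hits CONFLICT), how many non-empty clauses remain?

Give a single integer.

unit clause [-1] forces x1=F; simplify:
  satisfied 4 clause(s); 2 remain; assigned so far: [1]
unit clause [3] forces x3=T; simplify:
  satisfied 1 clause(s); 1 remain; assigned so far: [1, 3]

Answer: 1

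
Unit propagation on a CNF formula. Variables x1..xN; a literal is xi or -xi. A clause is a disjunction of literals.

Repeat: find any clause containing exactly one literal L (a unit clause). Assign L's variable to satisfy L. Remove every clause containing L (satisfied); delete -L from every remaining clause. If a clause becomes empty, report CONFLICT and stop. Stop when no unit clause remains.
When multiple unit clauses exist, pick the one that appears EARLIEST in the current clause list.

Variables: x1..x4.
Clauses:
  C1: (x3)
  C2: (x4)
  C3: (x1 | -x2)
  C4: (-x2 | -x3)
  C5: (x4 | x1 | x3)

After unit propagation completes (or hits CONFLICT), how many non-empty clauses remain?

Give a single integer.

Answer: 0

Derivation:
unit clause [3] forces x3=T; simplify:
  drop -3 from [-2, -3] -> [-2]
  satisfied 2 clause(s); 3 remain; assigned so far: [3]
unit clause [4] forces x4=T; simplify:
  satisfied 1 clause(s); 2 remain; assigned so far: [3, 4]
unit clause [-2] forces x2=F; simplify:
  satisfied 2 clause(s); 0 remain; assigned so far: [2, 3, 4]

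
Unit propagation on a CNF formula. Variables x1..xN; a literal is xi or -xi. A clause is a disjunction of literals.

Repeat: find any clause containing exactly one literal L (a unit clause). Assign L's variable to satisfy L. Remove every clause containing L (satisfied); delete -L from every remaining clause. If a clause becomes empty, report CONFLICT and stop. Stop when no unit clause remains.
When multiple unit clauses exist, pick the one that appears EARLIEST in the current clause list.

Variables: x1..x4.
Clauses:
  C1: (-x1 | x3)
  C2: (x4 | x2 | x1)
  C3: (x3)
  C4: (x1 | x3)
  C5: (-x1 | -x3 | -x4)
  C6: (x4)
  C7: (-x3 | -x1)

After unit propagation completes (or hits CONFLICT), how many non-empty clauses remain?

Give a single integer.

unit clause [3] forces x3=T; simplify:
  drop -3 from [-1, -3, -4] -> [-1, -4]
  drop -3 from [-3, -1] -> [-1]
  satisfied 3 clause(s); 4 remain; assigned so far: [3]
unit clause [4] forces x4=T; simplify:
  drop -4 from [-1, -4] -> [-1]
  satisfied 2 clause(s); 2 remain; assigned so far: [3, 4]
unit clause [-1] forces x1=F; simplify:
  satisfied 2 clause(s); 0 remain; assigned so far: [1, 3, 4]

Answer: 0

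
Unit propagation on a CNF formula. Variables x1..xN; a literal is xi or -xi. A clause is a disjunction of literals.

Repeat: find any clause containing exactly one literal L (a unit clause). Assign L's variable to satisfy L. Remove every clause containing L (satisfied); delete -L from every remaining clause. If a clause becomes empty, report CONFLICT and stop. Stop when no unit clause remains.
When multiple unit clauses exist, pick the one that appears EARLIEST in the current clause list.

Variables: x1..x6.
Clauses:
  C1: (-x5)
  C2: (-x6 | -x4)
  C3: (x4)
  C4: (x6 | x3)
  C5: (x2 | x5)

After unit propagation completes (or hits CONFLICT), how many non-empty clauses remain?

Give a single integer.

Answer: 0

Derivation:
unit clause [-5] forces x5=F; simplify:
  drop 5 from [2, 5] -> [2]
  satisfied 1 clause(s); 4 remain; assigned so far: [5]
unit clause [4] forces x4=T; simplify:
  drop -4 from [-6, -4] -> [-6]
  satisfied 1 clause(s); 3 remain; assigned so far: [4, 5]
unit clause [-6] forces x6=F; simplify:
  drop 6 from [6, 3] -> [3]
  satisfied 1 clause(s); 2 remain; assigned so far: [4, 5, 6]
unit clause [3] forces x3=T; simplify:
  satisfied 1 clause(s); 1 remain; assigned so far: [3, 4, 5, 6]
unit clause [2] forces x2=T; simplify:
  satisfied 1 clause(s); 0 remain; assigned so far: [2, 3, 4, 5, 6]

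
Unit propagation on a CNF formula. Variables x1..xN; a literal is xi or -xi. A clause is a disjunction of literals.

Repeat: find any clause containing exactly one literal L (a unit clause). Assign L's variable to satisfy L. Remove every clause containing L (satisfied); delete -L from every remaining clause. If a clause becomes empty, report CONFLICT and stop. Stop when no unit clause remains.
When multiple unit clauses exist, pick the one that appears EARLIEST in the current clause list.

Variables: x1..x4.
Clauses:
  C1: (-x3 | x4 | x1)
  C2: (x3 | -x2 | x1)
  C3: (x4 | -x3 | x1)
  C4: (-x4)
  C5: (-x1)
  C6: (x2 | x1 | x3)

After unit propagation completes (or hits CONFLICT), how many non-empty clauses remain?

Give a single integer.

Answer: 0

Derivation:
unit clause [-4] forces x4=F; simplify:
  drop 4 from [-3, 4, 1] -> [-3, 1]
  drop 4 from [4, -3, 1] -> [-3, 1]
  satisfied 1 clause(s); 5 remain; assigned so far: [4]
unit clause [-1] forces x1=F; simplify:
  drop 1 from [-3, 1] -> [-3]
  drop 1 from [3, -2, 1] -> [3, -2]
  drop 1 from [-3, 1] -> [-3]
  drop 1 from [2, 1, 3] -> [2, 3]
  satisfied 1 clause(s); 4 remain; assigned so far: [1, 4]
unit clause [-3] forces x3=F; simplify:
  drop 3 from [3, -2] -> [-2]
  drop 3 from [2, 3] -> [2]
  satisfied 2 clause(s); 2 remain; assigned so far: [1, 3, 4]
unit clause [-2] forces x2=F; simplify:
  drop 2 from [2] -> [] (empty!)
  satisfied 1 clause(s); 1 remain; assigned so far: [1, 2, 3, 4]
CONFLICT (empty clause)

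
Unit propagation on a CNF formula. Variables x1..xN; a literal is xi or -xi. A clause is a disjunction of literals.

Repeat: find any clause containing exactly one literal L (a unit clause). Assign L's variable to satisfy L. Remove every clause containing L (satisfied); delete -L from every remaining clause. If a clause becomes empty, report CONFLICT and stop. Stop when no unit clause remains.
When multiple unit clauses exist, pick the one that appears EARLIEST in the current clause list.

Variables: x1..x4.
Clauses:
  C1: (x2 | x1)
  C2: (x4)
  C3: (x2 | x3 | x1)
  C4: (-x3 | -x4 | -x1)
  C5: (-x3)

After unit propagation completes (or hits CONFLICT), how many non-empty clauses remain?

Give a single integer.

Answer: 2

Derivation:
unit clause [4] forces x4=T; simplify:
  drop -4 from [-3, -4, -1] -> [-3, -1]
  satisfied 1 clause(s); 4 remain; assigned so far: [4]
unit clause [-3] forces x3=F; simplify:
  drop 3 from [2, 3, 1] -> [2, 1]
  satisfied 2 clause(s); 2 remain; assigned so far: [3, 4]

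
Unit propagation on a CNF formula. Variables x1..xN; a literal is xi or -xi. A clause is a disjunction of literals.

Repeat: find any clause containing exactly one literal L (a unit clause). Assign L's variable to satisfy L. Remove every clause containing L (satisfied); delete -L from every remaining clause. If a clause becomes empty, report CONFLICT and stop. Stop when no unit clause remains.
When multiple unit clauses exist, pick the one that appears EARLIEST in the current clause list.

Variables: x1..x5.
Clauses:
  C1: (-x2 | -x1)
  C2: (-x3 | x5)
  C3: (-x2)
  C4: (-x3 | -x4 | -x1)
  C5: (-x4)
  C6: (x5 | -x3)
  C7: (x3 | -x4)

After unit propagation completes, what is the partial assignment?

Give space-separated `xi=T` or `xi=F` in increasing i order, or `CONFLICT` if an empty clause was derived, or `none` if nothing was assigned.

Answer: x2=F x4=F

Derivation:
unit clause [-2] forces x2=F; simplify:
  satisfied 2 clause(s); 5 remain; assigned so far: [2]
unit clause [-4] forces x4=F; simplify:
  satisfied 3 clause(s); 2 remain; assigned so far: [2, 4]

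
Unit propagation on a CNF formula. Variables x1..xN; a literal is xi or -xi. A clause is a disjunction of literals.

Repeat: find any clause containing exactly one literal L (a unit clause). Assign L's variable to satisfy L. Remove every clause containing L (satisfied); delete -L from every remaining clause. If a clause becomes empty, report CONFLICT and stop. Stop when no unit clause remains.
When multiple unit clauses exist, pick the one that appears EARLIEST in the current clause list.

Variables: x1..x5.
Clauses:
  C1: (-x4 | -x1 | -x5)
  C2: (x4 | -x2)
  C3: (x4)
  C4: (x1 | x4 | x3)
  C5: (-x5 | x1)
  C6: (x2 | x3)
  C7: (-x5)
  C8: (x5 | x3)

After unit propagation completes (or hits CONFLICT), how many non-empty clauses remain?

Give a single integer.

unit clause [4] forces x4=T; simplify:
  drop -4 from [-4, -1, -5] -> [-1, -5]
  satisfied 3 clause(s); 5 remain; assigned so far: [4]
unit clause [-5] forces x5=F; simplify:
  drop 5 from [5, 3] -> [3]
  satisfied 3 clause(s); 2 remain; assigned so far: [4, 5]
unit clause [3] forces x3=T; simplify:
  satisfied 2 clause(s); 0 remain; assigned so far: [3, 4, 5]

Answer: 0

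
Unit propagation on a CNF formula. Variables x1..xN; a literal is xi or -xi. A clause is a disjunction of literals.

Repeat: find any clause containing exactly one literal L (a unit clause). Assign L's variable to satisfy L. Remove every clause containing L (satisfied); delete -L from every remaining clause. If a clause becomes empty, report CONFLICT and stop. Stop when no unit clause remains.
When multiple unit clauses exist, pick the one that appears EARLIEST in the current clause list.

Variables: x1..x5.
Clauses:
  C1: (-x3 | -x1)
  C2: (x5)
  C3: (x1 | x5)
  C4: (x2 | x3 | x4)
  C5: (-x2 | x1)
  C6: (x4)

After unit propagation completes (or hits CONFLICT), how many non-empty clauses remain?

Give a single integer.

unit clause [5] forces x5=T; simplify:
  satisfied 2 clause(s); 4 remain; assigned so far: [5]
unit clause [4] forces x4=T; simplify:
  satisfied 2 clause(s); 2 remain; assigned so far: [4, 5]

Answer: 2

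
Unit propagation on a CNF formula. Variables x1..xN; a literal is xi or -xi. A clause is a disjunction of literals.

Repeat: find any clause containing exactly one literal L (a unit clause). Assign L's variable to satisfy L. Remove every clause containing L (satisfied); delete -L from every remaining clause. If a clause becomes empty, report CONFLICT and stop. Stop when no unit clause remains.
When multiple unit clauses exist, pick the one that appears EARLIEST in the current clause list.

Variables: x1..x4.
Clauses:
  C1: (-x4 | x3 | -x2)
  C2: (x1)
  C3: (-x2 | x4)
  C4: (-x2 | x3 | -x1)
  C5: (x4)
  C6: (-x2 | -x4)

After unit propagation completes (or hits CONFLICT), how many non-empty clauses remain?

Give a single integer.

unit clause [1] forces x1=T; simplify:
  drop -1 from [-2, 3, -1] -> [-2, 3]
  satisfied 1 clause(s); 5 remain; assigned so far: [1]
unit clause [4] forces x4=T; simplify:
  drop -4 from [-4, 3, -2] -> [3, -2]
  drop -4 from [-2, -4] -> [-2]
  satisfied 2 clause(s); 3 remain; assigned so far: [1, 4]
unit clause [-2] forces x2=F; simplify:
  satisfied 3 clause(s); 0 remain; assigned so far: [1, 2, 4]

Answer: 0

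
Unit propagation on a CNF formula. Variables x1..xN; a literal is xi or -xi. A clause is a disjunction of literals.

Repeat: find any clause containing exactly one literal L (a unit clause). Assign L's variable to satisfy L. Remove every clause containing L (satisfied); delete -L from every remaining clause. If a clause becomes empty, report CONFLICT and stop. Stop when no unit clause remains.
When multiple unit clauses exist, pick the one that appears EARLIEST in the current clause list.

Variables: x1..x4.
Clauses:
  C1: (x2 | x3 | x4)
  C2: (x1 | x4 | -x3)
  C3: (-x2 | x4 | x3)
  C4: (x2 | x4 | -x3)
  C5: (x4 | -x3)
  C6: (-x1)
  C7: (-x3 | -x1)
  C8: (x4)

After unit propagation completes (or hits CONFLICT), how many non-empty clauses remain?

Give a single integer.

unit clause [-1] forces x1=F; simplify:
  drop 1 from [1, 4, -3] -> [4, -3]
  satisfied 2 clause(s); 6 remain; assigned so far: [1]
unit clause [4] forces x4=T; simplify:
  satisfied 6 clause(s); 0 remain; assigned so far: [1, 4]

Answer: 0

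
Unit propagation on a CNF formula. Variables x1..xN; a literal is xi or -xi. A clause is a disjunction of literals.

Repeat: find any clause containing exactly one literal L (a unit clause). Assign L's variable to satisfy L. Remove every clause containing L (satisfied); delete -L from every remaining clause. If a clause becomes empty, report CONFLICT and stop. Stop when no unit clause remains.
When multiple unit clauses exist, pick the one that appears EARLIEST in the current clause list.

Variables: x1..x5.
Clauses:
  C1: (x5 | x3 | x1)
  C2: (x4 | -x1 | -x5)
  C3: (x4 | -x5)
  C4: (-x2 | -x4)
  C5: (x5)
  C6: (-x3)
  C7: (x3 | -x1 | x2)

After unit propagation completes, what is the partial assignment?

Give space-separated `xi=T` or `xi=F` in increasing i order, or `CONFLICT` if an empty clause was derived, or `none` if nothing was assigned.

Answer: x1=F x2=F x3=F x4=T x5=T

Derivation:
unit clause [5] forces x5=T; simplify:
  drop -5 from [4, -1, -5] -> [4, -1]
  drop -5 from [4, -5] -> [4]
  satisfied 2 clause(s); 5 remain; assigned so far: [5]
unit clause [4] forces x4=T; simplify:
  drop -4 from [-2, -4] -> [-2]
  satisfied 2 clause(s); 3 remain; assigned so far: [4, 5]
unit clause [-2] forces x2=F; simplify:
  drop 2 from [3, -1, 2] -> [3, -1]
  satisfied 1 clause(s); 2 remain; assigned so far: [2, 4, 5]
unit clause [-3] forces x3=F; simplify:
  drop 3 from [3, -1] -> [-1]
  satisfied 1 clause(s); 1 remain; assigned so far: [2, 3, 4, 5]
unit clause [-1] forces x1=F; simplify:
  satisfied 1 clause(s); 0 remain; assigned so far: [1, 2, 3, 4, 5]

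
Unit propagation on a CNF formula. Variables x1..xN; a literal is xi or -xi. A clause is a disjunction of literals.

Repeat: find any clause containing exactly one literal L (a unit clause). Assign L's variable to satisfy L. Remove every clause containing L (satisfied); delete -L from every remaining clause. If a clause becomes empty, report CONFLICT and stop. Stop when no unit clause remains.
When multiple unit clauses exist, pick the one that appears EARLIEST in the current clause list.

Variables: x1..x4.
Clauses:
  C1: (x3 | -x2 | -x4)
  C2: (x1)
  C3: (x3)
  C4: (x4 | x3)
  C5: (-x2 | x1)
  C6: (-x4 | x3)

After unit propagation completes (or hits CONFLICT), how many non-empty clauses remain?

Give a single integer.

unit clause [1] forces x1=T; simplify:
  satisfied 2 clause(s); 4 remain; assigned so far: [1]
unit clause [3] forces x3=T; simplify:
  satisfied 4 clause(s); 0 remain; assigned so far: [1, 3]

Answer: 0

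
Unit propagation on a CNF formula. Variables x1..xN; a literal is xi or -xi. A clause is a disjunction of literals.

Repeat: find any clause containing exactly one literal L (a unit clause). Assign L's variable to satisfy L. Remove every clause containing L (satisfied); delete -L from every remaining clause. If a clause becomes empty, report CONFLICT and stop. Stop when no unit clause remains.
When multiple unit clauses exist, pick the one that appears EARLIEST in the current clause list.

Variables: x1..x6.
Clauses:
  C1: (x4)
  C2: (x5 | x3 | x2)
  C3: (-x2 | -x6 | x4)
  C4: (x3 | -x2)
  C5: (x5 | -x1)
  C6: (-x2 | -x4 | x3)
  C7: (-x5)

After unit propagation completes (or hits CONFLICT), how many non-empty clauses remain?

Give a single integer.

Answer: 3

Derivation:
unit clause [4] forces x4=T; simplify:
  drop -4 from [-2, -4, 3] -> [-2, 3]
  satisfied 2 clause(s); 5 remain; assigned so far: [4]
unit clause [-5] forces x5=F; simplify:
  drop 5 from [5, 3, 2] -> [3, 2]
  drop 5 from [5, -1] -> [-1]
  satisfied 1 clause(s); 4 remain; assigned so far: [4, 5]
unit clause [-1] forces x1=F; simplify:
  satisfied 1 clause(s); 3 remain; assigned so far: [1, 4, 5]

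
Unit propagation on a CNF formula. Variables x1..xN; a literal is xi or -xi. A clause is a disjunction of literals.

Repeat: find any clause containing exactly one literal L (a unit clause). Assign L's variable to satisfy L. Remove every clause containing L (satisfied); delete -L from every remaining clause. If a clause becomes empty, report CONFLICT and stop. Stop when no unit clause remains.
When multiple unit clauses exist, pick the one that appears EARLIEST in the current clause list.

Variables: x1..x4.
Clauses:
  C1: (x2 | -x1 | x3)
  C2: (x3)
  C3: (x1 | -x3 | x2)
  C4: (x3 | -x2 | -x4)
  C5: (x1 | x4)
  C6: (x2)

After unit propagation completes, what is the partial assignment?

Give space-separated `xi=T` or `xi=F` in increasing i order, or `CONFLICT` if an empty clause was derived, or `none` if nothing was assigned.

Answer: x2=T x3=T

Derivation:
unit clause [3] forces x3=T; simplify:
  drop -3 from [1, -3, 2] -> [1, 2]
  satisfied 3 clause(s); 3 remain; assigned so far: [3]
unit clause [2] forces x2=T; simplify:
  satisfied 2 clause(s); 1 remain; assigned so far: [2, 3]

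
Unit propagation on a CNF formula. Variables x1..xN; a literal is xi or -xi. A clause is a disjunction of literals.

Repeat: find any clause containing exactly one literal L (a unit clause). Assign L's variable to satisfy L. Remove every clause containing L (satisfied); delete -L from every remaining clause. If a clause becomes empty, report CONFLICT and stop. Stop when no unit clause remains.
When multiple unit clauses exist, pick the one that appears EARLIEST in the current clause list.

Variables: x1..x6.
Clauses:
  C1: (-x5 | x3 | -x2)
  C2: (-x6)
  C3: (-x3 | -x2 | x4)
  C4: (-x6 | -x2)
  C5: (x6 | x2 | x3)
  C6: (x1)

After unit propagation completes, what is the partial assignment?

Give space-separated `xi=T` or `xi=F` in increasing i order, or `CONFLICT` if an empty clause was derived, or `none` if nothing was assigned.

unit clause [-6] forces x6=F; simplify:
  drop 6 from [6, 2, 3] -> [2, 3]
  satisfied 2 clause(s); 4 remain; assigned so far: [6]
unit clause [1] forces x1=T; simplify:
  satisfied 1 clause(s); 3 remain; assigned so far: [1, 6]

Answer: x1=T x6=F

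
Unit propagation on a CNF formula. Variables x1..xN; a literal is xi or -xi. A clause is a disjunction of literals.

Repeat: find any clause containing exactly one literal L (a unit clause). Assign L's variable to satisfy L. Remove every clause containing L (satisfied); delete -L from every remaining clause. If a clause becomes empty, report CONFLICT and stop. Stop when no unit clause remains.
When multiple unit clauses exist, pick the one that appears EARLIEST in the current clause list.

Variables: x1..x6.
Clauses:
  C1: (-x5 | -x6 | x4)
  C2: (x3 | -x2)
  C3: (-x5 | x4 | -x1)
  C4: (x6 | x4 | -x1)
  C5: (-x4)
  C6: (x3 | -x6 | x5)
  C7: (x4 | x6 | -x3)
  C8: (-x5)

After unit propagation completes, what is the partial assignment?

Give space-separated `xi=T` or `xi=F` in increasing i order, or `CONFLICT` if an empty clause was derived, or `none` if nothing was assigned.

unit clause [-4] forces x4=F; simplify:
  drop 4 from [-5, -6, 4] -> [-5, -6]
  drop 4 from [-5, 4, -1] -> [-5, -1]
  drop 4 from [6, 4, -1] -> [6, -1]
  drop 4 from [4, 6, -3] -> [6, -3]
  satisfied 1 clause(s); 7 remain; assigned so far: [4]
unit clause [-5] forces x5=F; simplify:
  drop 5 from [3, -6, 5] -> [3, -6]
  satisfied 3 clause(s); 4 remain; assigned so far: [4, 5]

Answer: x4=F x5=F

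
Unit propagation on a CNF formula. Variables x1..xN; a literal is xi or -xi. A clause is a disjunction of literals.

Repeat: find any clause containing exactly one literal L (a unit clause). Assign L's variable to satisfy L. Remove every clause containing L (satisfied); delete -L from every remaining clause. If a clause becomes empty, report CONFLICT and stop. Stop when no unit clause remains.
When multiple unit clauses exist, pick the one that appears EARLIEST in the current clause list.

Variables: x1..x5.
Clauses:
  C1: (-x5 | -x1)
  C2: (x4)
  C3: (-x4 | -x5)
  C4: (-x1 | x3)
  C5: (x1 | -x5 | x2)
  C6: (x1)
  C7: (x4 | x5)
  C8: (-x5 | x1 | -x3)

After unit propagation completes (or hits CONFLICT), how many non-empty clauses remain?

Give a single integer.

unit clause [4] forces x4=T; simplify:
  drop -4 from [-4, -5] -> [-5]
  satisfied 2 clause(s); 6 remain; assigned so far: [4]
unit clause [-5] forces x5=F; simplify:
  satisfied 4 clause(s); 2 remain; assigned so far: [4, 5]
unit clause [1] forces x1=T; simplify:
  drop -1 from [-1, 3] -> [3]
  satisfied 1 clause(s); 1 remain; assigned so far: [1, 4, 5]
unit clause [3] forces x3=T; simplify:
  satisfied 1 clause(s); 0 remain; assigned so far: [1, 3, 4, 5]

Answer: 0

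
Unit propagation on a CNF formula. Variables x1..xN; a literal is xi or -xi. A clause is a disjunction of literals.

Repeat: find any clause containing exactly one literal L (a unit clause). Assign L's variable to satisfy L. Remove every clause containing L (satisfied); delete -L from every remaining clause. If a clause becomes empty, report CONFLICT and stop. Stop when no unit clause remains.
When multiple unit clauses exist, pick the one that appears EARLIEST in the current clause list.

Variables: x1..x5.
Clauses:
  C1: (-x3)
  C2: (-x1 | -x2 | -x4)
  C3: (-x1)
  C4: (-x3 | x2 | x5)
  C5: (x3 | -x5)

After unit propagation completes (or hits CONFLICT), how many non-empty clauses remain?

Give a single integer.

Answer: 0

Derivation:
unit clause [-3] forces x3=F; simplify:
  drop 3 from [3, -5] -> [-5]
  satisfied 2 clause(s); 3 remain; assigned so far: [3]
unit clause [-1] forces x1=F; simplify:
  satisfied 2 clause(s); 1 remain; assigned so far: [1, 3]
unit clause [-5] forces x5=F; simplify:
  satisfied 1 clause(s); 0 remain; assigned so far: [1, 3, 5]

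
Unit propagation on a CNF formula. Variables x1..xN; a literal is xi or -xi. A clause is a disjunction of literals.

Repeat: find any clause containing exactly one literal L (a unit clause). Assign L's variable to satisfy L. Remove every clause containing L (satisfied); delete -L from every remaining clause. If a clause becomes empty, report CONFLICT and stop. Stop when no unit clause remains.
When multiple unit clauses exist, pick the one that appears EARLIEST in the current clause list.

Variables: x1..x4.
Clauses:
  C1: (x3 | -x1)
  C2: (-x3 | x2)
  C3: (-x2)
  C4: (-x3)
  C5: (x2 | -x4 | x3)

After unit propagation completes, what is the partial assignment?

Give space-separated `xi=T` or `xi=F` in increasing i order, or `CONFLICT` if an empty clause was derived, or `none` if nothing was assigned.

unit clause [-2] forces x2=F; simplify:
  drop 2 from [-3, 2] -> [-3]
  drop 2 from [2, -4, 3] -> [-4, 3]
  satisfied 1 clause(s); 4 remain; assigned so far: [2]
unit clause [-3] forces x3=F; simplify:
  drop 3 from [3, -1] -> [-1]
  drop 3 from [-4, 3] -> [-4]
  satisfied 2 clause(s); 2 remain; assigned so far: [2, 3]
unit clause [-1] forces x1=F; simplify:
  satisfied 1 clause(s); 1 remain; assigned so far: [1, 2, 3]
unit clause [-4] forces x4=F; simplify:
  satisfied 1 clause(s); 0 remain; assigned so far: [1, 2, 3, 4]

Answer: x1=F x2=F x3=F x4=F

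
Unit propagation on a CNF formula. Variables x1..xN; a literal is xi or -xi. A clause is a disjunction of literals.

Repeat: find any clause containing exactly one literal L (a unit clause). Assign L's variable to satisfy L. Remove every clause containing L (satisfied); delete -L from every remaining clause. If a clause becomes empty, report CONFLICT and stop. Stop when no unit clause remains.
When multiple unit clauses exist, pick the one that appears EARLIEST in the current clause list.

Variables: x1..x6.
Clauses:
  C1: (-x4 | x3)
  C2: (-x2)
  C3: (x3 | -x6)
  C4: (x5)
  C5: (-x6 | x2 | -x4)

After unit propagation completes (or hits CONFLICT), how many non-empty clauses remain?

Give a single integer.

Answer: 3

Derivation:
unit clause [-2] forces x2=F; simplify:
  drop 2 from [-6, 2, -4] -> [-6, -4]
  satisfied 1 clause(s); 4 remain; assigned so far: [2]
unit clause [5] forces x5=T; simplify:
  satisfied 1 clause(s); 3 remain; assigned so far: [2, 5]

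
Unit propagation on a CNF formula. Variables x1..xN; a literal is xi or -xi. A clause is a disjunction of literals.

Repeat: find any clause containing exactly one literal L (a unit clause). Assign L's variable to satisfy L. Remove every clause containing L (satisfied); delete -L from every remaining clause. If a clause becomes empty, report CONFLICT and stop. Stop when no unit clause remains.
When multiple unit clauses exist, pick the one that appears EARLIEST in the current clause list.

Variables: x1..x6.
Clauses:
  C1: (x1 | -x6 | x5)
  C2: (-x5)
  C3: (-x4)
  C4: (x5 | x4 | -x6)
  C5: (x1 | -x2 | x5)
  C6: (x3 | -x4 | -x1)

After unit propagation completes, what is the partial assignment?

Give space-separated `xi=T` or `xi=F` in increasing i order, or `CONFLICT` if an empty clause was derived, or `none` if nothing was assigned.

Answer: x4=F x5=F x6=F

Derivation:
unit clause [-5] forces x5=F; simplify:
  drop 5 from [1, -6, 5] -> [1, -6]
  drop 5 from [5, 4, -6] -> [4, -6]
  drop 5 from [1, -2, 5] -> [1, -2]
  satisfied 1 clause(s); 5 remain; assigned so far: [5]
unit clause [-4] forces x4=F; simplify:
  drop 4 from [4, -6] -> [-6]
  satisfied 2 clause(s); 3 remain; assigned so far: [4, 5]
unit clause [-6] forces x6=F; simplify:
  satisfied 2 clause(s); 1 remain; assigned so far: [4, 5, 6]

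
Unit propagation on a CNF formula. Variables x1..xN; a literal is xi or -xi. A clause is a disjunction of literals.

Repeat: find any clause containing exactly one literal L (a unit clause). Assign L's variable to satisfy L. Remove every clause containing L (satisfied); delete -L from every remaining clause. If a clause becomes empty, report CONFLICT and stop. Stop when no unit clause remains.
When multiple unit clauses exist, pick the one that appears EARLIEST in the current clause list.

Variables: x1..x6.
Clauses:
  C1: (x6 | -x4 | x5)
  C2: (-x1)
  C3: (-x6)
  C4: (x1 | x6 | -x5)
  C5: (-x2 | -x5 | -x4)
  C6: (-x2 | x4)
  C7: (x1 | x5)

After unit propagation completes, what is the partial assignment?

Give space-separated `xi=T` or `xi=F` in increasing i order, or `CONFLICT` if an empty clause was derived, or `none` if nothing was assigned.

Answer: CONFLICT

Derivation:
unit clause [-1] forces x1=F; simplify:
  drop 1 from [1, 6, -5] -> [6, -5]
  drop 1 from [1, 5] -> [5]
  satisfied 1 clause(s); 6 remain; assigned so far: [1]
unit clause [-6] forces x6=F; simplify:
  drop 6 from [6, -4, 5] -> [-4, 5]
  drop 6 from [6, -5] -> [-5]
  satisfied 1 clause(s); 5 remain; assigned so far: [1, 6]
unit clause [-5] forces x5=F; simplify:
  drop 5 from [-4, 5] -> [-4]
  drop 5 from [5] -> [] (empty!)
  satisfied 2 clause(s); 3 remain; assigned so far: [1, 5, 6]
CONFLICT (empty clause)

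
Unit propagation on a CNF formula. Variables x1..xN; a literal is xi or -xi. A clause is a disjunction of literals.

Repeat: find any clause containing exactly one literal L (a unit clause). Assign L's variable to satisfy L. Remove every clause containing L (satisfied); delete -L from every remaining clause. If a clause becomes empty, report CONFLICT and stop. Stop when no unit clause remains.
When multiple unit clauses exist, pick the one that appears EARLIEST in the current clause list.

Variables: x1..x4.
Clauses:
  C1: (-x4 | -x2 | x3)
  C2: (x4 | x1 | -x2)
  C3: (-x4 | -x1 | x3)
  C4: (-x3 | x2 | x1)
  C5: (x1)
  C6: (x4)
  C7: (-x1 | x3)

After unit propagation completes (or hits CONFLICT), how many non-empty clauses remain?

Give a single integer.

Answer: 0

Derivation:
unit clause [1] forces x1=T; simplify:
  drop -1 from [-4, -1, 3] -> [-4, 3]
  drop -1 from [-1, 3] -> [3]
  satisfied 3 clause(s); 4 remain; assigned so far: [1]
unit clause [4] forces x4=T; simplify:
  drop -4 from [-4, -2, 3] -> [-2, 3]
  drop -4 from [-4, 3] -> [3]
  satisfied 1 clause(s); 3 remain; assigned so far: [1, 4]
unit clause [3] forces x3=T; simplify:
  satisfied 3 clause(s); 0 remain; assigned so far: [1, 3, 4]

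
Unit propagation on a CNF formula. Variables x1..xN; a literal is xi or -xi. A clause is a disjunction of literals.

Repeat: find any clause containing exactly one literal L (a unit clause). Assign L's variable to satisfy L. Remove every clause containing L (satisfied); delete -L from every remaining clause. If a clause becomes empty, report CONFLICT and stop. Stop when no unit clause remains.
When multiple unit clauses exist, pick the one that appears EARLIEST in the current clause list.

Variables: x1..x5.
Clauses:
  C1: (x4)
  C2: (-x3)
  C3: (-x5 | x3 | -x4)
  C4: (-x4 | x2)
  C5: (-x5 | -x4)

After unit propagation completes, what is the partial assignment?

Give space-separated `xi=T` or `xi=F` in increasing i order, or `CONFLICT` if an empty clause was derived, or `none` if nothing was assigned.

Answer: x2=T x3=F x4=T x5=F

Derivation:
unit clause [4] forces x4=T; simplify:
  drop -4 from [-5, 3, -4] -> [-5, 3]
  drop -4 from [-4, 2] -> [2]
  drop -4 from [-5, -4] -> [-5]
  satisfied 1 clause(s); 4 remain; assigned so far: [4]
unit clause [-3] forces x3=F; simplify:
  drop 3 from [-5, 3] -> [-5]
  satisfied 1 clause(s); 3 remain; assigned so far: [3, 4]
unit clause [-5] forces x5=F; simplify:
  satisfied 2 clause(s); 1 remain; assigned so far: [3, 4, 5]
unit clause [2] forces x2=T; simplify:
  satisfied 1 clause(s); 0 remain; assigned so far: [2, 3, 4, 5]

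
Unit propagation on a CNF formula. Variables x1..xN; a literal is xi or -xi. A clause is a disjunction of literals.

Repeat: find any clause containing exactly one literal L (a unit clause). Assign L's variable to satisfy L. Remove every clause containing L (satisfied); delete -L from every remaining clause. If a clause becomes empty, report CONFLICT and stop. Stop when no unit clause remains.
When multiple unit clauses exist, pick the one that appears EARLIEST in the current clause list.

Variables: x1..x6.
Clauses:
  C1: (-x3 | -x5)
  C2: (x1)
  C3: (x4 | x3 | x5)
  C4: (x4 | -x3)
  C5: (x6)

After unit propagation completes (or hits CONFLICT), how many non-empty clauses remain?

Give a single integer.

unit clause [1] forces x1=T; simplify:
  satisfied 1 clause(s); 4 remain; assigned so far: [1]
unit clause [6] forces x6=T; simplify:
  satisfied 1 clause(s); 3 remain; assigned so far: [1, 6]

Answer: 3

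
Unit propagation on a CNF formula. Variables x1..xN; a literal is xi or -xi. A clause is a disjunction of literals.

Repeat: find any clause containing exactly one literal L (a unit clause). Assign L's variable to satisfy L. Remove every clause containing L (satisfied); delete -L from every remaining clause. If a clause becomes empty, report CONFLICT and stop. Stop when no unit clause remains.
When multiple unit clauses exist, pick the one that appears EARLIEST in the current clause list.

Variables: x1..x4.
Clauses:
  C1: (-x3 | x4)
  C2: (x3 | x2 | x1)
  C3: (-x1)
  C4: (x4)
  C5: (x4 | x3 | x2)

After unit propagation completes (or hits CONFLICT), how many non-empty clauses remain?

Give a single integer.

Answer: 1

Derivation:
unit clause [-1] forces x1=F; simplify:
  drop 1 from [3, 2, 1] -> [3, 2]
  satisfied 1 clause(s); 4 remain; assigned so far: [1]
unit clause [4] forces x4=T; simplify:
  satisfied 3 clause(s); 1 remain; assigned so far: [1, 4]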